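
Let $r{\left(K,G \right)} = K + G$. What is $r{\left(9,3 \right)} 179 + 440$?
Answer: $2588$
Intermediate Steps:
$r{\left(K,G \right)} = G + K$
$r{\left(9,3 \right)} 179 + 440 = \left(3 + 9\right) 179 + 440 = 12 \cdot 179 + 440 = 2148 + 440 = 2588$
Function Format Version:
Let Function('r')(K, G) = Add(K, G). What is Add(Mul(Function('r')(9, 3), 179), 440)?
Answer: 2588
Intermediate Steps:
Function('r')(K, G) = Add(G, K)
Add(Mul(Function('r')(9, 3), 179), 440) = Add(Mul(Add(3, 9), 179), 440) = Add(Mul(12, 179), 440) = Add(2148, 440) = 2588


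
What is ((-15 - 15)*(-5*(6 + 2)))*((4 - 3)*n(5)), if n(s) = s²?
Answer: 30000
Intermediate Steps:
((-15 - 15)*(-5*(6 + 2)))*((4 - 3)*n(5)) = ((-15 - 15)*(-5*(6 + 2)))*((4 - 3)*5²) = (-(-150)*8)*(1*25) = -30*(-40)*25 = 1200*25 = 30000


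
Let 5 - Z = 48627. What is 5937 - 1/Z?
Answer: 288668815/48622 ≈ 5937.0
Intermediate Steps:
Z = -48622 (Z = 5 - 1*48627 = 5 - 48627 = -48622)
5937 - 1/Z = 5937 - 1/(-48622) = 5937 - 1*(-1/48622) = 5937 + 1/48622 = 288668815/48622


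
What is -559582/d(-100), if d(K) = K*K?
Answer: -279791/5000 ≈ -55.958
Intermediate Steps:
d(K) = K²
-559582/d(-100) = -559582/((-100)²) = -559582/10000 = -559582*1/10000 = -279791/5000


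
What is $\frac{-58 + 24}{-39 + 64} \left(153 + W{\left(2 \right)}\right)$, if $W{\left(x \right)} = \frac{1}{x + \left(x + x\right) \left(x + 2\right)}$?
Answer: $- \frac{9367}{45} \approx -208.16$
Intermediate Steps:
$W{\left(x \right)} = \frac{1}{x + 2 x \left(2 + x\right)}$
$\frac{-58 + 24}{-39 + 64} \left(153 + W{\left(2 \right)}\right) = \frac{-58 + 24}{-39 + 64} \left(153 + \frac{1}{2 \left(5 + 2 \cdot 2\right)}\right) = - \frac{34}{25} \left(153 + \frac{1}{2 \left(5 + 4\right)}\right) = \left(-34\right) \frac{1}{25} \left(153 + \frac{1}{2 \cdot 9}\right) = - \frac{34 \left(153 + \frac{1}{2} \cdot \frac{1}{9}\right)}{25} = - \frac{34 \left(153 + \frac{1}{18}\right)}{25} = \left(- \frac{34}{25}\right) \frac{2755}{18} = - \frac{9367}{45}$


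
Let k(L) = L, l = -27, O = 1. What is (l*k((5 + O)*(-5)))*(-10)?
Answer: -8100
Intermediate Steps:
(l*k((5 + O)*(-5)))*(-10) = -27*(5 + 1)*(-5)*(-10) = -162*(-5)*(-10) = -27*(-30)*(-10) = 810*(-10) = -8100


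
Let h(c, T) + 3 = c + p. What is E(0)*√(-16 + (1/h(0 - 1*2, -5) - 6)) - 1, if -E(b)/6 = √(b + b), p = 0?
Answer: -1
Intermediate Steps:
E(b) = -6*√2*√b (E(b) = -6*√(b + b) = -6*√2*√b)
h(c, T) = -3 + c (h(c, T) = -3 + (c + 0) = -3 + c)
E(0)*√(-16 + (1/h(0 - 1*2, -5) - 6)) - 1 = (-6*√2*√0)*√(-16 + (1/(-3 + (0 - 1*2)) - 6)) - 1 = (-6*√2*0)*√(-16 + (1/(-3 + (0 - 2)) - 6)) - 1 = 0*√(-16 + (1/(-3 - 2) - 6)) - 1 = 0*√(-16 + (1/(-5) - 6)) - 1 = 0*√(-16 + (-⅕ - 6)) - 1 = 0*√(-16 - 31/5) - 1 = 0*√(-111/5) - 1 = 0*(I*√555/5) - 1 = 0 - 1 = -1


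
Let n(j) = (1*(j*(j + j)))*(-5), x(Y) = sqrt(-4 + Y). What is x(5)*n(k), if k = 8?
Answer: -640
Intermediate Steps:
n(j) = -10*j**2 (n(j) = (1*(j*(2*j)))*(-5) = (1*(2*j**2))*(-5) = (2*j**2)*(-5) = -10*j**2)
x(5)*n(k) = sqrt(-4 + 5)*(-10*8**2) = sqrt(1)*(-10*64) = 1*(-640) = -640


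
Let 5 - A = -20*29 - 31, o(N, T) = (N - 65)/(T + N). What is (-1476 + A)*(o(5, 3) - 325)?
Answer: 285950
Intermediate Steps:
o(N, T) = (-65 + N)/(N + T)
A = 616 (A = 5 - (-20*29 - 31) = 5 - (-580 - 31) = 5 - 1*(-611) = 5 + 611 = 616)
(-1476 + A)*(o(5, 3) - 325) = (-1476 + 616)*((-65 + 5)/(5 + 3) - 325) = -860*(-60/8 - 325) = -860*((1/8)*(-60) - 325) = -860*(-15/2 - 325) = -860*(-665/2) = 285950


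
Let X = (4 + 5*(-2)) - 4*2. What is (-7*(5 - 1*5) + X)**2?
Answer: 196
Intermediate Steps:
X = -14 (X = (4 - 10) - 8 = -6 - 8 = -14)
(-7*(5 - 1*5) + X)**2 = (-7*(5 - 1*5) - 14)**2 = (-7*(5 - 5) - 14)**2 = (-7*0 - 14)**2 = (0 - 14)**2 = (-14)**2 = 196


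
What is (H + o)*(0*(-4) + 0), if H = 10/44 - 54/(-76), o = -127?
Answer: 0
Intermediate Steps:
H = 196/209 (H = 10*(1/44) - 54*(-1/76) = 5/22 + 27/38 = 196/209 ≈ 0.93780)
(H + o)*(0*(-4) + 0) = (196/209 - 127)*(0*(-4) + 0) = -26347*(0 + 0)/209 = -26347/209*0 = 0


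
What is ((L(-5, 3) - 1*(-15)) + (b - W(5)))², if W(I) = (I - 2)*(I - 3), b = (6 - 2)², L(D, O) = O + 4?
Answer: 1024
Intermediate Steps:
L(D, O) = 4 + O
b = 16 (b = 4² = 16)
W(I) = (-3 + I)*(-2 + I) (W(I) = (-2 + I)*(-3 + I) = (-3 + I)*(-2 + I))
((L(-5, 3) - 1*(-15)) + (b - W(5)))² = (((4 + 3) - 1*(-15)) + (16 - (6 + 5² - 5*5)))² = ((7 + 15) + (16 - (6 + 25 - 25)))² = (22 + (16 - 1*6))² = (22 + (16 - 6))² = (22 + 10)² = 32² = 1024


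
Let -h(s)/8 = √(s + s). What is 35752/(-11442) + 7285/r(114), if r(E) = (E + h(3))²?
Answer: -63493257979/25277689284 + 276830*√6/3313803 ≈ -2.3072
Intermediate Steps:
h(s) = -8*√2*√s (h(s) = -8*√(s + s) = -8*√2*√s)
r(E) = (E - 8*√6)² (r(E) = (E - 8*√2*√3)² = (E - 8*√6)²)
35752/(-11442) + 7285/r(114) = 35752/(-11442) + 7285/((114 - 8*√6)²) = 35752*(-1/11442) + 7285/(114 - 8*√6)² = -17876/5721 + 7285/(114 - 8*√6)²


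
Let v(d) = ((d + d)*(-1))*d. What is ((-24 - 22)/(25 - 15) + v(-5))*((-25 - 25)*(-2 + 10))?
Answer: 21840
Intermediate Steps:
v(d) = -2*d² (v(d) = ((2*d)*(-1))*d = (-2*d)*d = -2*d²)
((-24 - 22)/(25 - 15) + v(-5))*((-25 - 25)*(-2 + 10)) = ((-24 - 22)/(25 - 15) - 2*(-5)²)*((-25 - 25)*(-2 + 10)) = (-46/10 - 2*25)*(-50*8) = (-46*⅒ - 50)*(-400) = (-23/5 - 50)*(-400) = -273/5*(-400) = 21840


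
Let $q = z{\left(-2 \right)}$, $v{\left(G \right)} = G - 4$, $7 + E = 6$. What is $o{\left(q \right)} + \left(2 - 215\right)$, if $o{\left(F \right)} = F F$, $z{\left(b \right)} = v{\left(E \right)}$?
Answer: $-188$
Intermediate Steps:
$E = -1$ ($E = -7 + 6 = -1$)
$v{\left(G \right)} = -4 + G$ ($v{\left(G \right)} = G - 4 = -4 + G$)
$z{\left(b \right)} = -5$ ($z{\left(b \right)} = -4 - 1 = -5$)
$q = -5$
$o{\left(F \right)} = F^{2}$
$o{\left(q \right)} + \left(2 - 215\right) = \left(-5\right)^{2} + \left(2 - 215\right) = 25 + \left(2 - 215\right) = 25 - 213 = -188$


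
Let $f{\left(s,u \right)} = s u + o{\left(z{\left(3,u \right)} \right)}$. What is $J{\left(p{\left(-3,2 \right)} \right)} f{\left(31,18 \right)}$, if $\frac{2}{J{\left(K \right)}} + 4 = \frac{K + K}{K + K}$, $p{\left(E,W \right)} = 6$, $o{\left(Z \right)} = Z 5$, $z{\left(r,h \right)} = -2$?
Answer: $- \frac{1096}{3} \approx -365.33$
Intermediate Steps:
$o{\left(Z \right)} = 5 Z$
$J{\left(K \right)} = - \frac{2}{3}$ ($J{\left(K \right)} = \frac{2}{-4 + \frac{K + K}{K + K}} = \frac{2}{-4 + \frac{2 K}{2 K}} = \frac{2}{-4 + 2 K \frac{1}{2 K}} = \frac{2}{-4 + 1} = \frac{2}{-3} = 2 \left(- \frac{1}{3}\right) = - \frac{2}{3}$)
$f{\left(s,u \right)} = -10 + s u$ ($f{\left(s,u \right)} = s u + 5 \left(-2\right) = s u - 10 = -10 + s u$)
$J{\left(p{\left(-3,2 \right)} \right)} f{\left(31,18 \right)} = - \frac{2 \left(-10 + 31 \cdot 18\right)}{3} = - \frac{2 \left(-10 + 558\right)}{3} = \left(- \frac{2}{3}\right) 548 = - \frac{1096}{3}$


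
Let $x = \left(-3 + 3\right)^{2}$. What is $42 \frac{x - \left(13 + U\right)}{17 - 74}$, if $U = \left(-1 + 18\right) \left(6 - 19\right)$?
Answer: $- \frac{2912}{19} \approx -153.26$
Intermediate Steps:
$U = -221$ ($U = 17 \left(-13\right) = -221$)
$x = 0$ ($x = 0^{2} = 0$)
$42 \frac{x - \left(13 + U\right)}{17 - 74} = 42 \frac{0 - -208}{17 - 74} = 42 \frac{0 + \left(-13 + 221\right)}{-57} = 42 \left(0 + 208\right) \left(- \frac{1}{57}\right) = 42 \cdot 208 \left(- \frac{1}{57}\right) = 42 \left(- \frac{208}{57}\right) = - \frac{2912}{19}$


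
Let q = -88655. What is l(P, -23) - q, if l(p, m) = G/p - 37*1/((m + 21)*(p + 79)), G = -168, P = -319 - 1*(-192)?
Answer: 1080893189/12192 ≈ 88656.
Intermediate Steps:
P = -127 (P = -319 + 192 = -127)
l(p, m) = -168/p - 37/((21 + m)*(79 + p)) (l(p, m) = -168/p - 37*1/((m + 21)*(p + 79)) = -168/p - 37*1/((21 + m)*(79 + p)) = -168/p - 37/((21 + m)*(79 + p)))
l(P, -23) - q = (-278712 - 13272*(-23) - 3565*(-127) - 168*(-23)*(-127))/((-127)*(1659 + 21*(-127) + 79*(-23) - 23*(-127))) - 1*(-88655) = -(-278712 + 305256 + 452755 - 490728)/(127*(1659 - 2667 - 1817 + 2921)) + 88655 = -1/127*(-11429)/96 + 88655 = -1/127*1/96*(-11429) + 88655 = 11429/12192 + 88655 = 1080893189/12192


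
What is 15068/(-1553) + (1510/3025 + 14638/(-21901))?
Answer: -1678795324/170061265 ≈ -9.8717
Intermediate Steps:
15068/(-1553) + (1510/3025 + 14638/(-21901)) = 15068*(-1/1553) + (1510*(1/3025) + 14638*(-1/21901)) = -15068/1553 + (302/605 - 14638/21901) = -15068/1553 - 18528/109505 = -1678795324/170061265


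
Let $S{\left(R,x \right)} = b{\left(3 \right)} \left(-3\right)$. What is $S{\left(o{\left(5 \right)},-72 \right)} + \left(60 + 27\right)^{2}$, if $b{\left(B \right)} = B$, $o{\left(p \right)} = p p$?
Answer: $7560$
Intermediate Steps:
$o{\left(p \right)} = p^{2}$
$S{\left(R,x \right)} = -9$ ($S{\left(R,x \right)} = 3 \left(-3\right) = -9$)
$S{\left(o{\left(5 \right)},-72 \right)} + \left(60 + 27\right)^{2} = -9 + \left(60 + 27\right)^{2} = -9 + 87^{2} = -9 + 7569 = 7560$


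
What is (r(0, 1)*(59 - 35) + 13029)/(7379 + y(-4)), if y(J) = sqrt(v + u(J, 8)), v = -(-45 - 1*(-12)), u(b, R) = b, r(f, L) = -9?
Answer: 94547127/54449612 - 12813*sqrt(29)/54449612 ≈ 1.7351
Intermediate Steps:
v = 33 (v = -(-45 + 12) = -1*(-33) = 33)
y(J) = sqrt(33 + J)
(r(0, 1)*(59 - 35) + 13029)/(7379 + y(-4)) = (-9*(59 - 35) + 13029)/(7379 + sqrt(33 - 4)) = (-9*24 + 13029)/(7379 + sqrt(29)) = (-216 + 13029)/(7379 + sqrt(29)) = 12813/(7379 + sqrt(29))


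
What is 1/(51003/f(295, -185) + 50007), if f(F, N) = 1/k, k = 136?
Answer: 1/6986415 ≈ 1.4313e-7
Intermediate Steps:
f(F, N) = 1/136
1/(51003/f(295, -185) + 50007) = 1/(51003/(1/136) + 50007) = 1/(51003*136 + 50007) = 1/(6936408 + 50007) = 1/6986415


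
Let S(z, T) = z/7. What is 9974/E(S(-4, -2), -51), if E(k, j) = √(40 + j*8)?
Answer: -4987*I*√23/46 ≈ -519.93*I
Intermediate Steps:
S(z, T) = z/7 (S(z, T) = z*(⅐) = z/7)
E(k, j) = √(40 + 8*j)
9974/E(S(-4, -2), -51) = 9974/((2*√(10 + 2*(-51)))) = 9974/((2*√(10 - 102))) = 9974/((2*√(-92))) = 9974/((2*(2*I*√23))) = 9974/((4*I*√23)) = 9974*(-I*√23/92) = -4987*I*√23/46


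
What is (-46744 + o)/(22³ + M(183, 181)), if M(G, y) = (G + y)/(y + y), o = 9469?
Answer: -449785/128498 ≈ -3.5003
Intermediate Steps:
M(G, y) = (G + y)/(2*y) (M(G, y) = (G + y)/((2*y)) = (G + y)*(1/(2*y)) = (G + y)/(2*y))
(-46744 + o)/(22³ + M(183, 181)) = (-46744 + 9469)/(22³ + (½)*(183 + 181)/181) = -37275/(10648 + (½)*(1/181)*364) = -37275/(10648 + 182/181) = -37275/1927470/181 = -37275*181/1927470 = -449785/128498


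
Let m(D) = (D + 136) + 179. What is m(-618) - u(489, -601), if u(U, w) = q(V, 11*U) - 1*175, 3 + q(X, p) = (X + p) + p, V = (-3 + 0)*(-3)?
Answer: -10892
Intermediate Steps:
m(D) = 315 + D (m(D) = (136 + D) + 179 = 315 + D)
V = 9 (V = -3*(-3) = 9)
q(X, p) = -3 + X + 2*p (q(X, p) = -3 + ((X + p) + p) = -3 + (X + 2*p) = -3 + X + 2*p)
u(U, w) = -169 + 22*U (u(U, w) = (-3 + 9 + 2*(11*U)) - 1*175 = (-3 + 9 + 22*U) - 175 = (6 + 22*U) - 175 = -169 + 22*U)
m(-618) - u(489, -601) = (315 - 618) - (-169 + 22*489) = -303 - (-169 + 10758) = -303 - 1*10589 = -303 - 10589 = -10892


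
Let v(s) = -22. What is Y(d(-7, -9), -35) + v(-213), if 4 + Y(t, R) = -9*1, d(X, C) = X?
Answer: -35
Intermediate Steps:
Y(t, R) = -13 (Y(t, R) = -4 - 9*1 = -4 - 9 = -13)
Y(d(-7, -9), -35) + v(-213) = -13 - 22 = -35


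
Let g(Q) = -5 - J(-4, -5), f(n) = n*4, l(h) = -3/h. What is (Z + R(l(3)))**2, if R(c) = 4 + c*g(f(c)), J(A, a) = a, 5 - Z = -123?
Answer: 17424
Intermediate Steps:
Z = 128 (Z = 5 - 1*(-123) = 5 + 123 = 128)
f(n) = 4*n
g(Q) = 0 (g(Q) = -5 - 1*(-5) = -5 + 5 = 0)
R(c) = 4 (R(c) = 4 + c*0 = 4 + 0 = 4)
(Z + R(l(3)))**2 = (128 + 4)**2 = 132**2 = 17424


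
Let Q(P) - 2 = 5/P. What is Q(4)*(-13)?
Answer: -169/4 ≈ -42.250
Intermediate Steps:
Q(P) = 2 + 5/P
Q(4)*(-13) = (2 + 5/4)*(-13) = (13/4)*(-13) = -169/4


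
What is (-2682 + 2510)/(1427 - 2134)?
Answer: 172/707 ≈ 0.24328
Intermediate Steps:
(-2682 + 2510)/(1427 - 2134) = -172/(-707) = -172*(-1/707) = 172/707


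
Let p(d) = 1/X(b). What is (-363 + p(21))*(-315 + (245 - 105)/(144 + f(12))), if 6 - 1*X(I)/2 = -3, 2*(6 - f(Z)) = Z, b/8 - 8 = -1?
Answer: 73855565/648 ≈ 1.1397e+5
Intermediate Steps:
b = 56 (b = 64 + 8*(-1) = 64 - 8 = 56)
f(Z) = 6 - Z/2
X(I) = 18 (X(I) = 12 - 2*(-3) = 12 + 6 = 18)
p(d) = 1/18
(-363 + p(21))*(-315 + (245 - 105)/(144 + f(12))) = (-363 + 1/18)*(-315 + (245 - 105)/(144 + (6 - 1/2*12))) = -6533*(-315 + 140/(144 + (6 - 6)))/18 = -6533*(-315 + 140/(144 + 0))/18 = -6533*(-315 + 140/144)/18 = -6533*(-315 + 140*(1/144))/18 = -6533*(-315 + 35/36)/18 = -6533/18*(-11305/36) = 73855565/648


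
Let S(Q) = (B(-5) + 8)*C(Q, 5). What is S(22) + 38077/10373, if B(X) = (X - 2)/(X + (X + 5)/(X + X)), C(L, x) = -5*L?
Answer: -10687605/10373 ≈ -1030.3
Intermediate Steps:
B(X) = (-2 + X)/(X + (5 + X)/(2*X)) (B(X) = (-2 + X)/(X + (5 + X)/((2*X))) = (-2 + X)/(X + (5 + X)*(1/(2*X))) = (-2 + X)/(X + (5 + X)/(2*X)))
S(Q) = -47*Q (S(Q) = (2*(-5)*(-2 - 5)/(5 - 5 + 2*(-5)²) + 8)*(-5*Q) = (2*(-5)*(-7)/(5 - 5 + 2*25) + 8)*(-5*Q) = (2*(-5)*(-7)/(5 - 5 + 50) + 8)*(-5*Q) = (2*(-5)*(-7)/50 + 8)*(-5*Q) = (2*(-5)*(1/50)*(-7) + 8)*(-5*Q) = (7/5 + 8)*(-5*Q) = 47*(-5*Q)/5 = -47*Q)
S(22) + 38077/10373 = -47*22 + 38077/10373 = -1034 + 38077*(1/10373) = -1034 + 38077/10373 = -10687605/10373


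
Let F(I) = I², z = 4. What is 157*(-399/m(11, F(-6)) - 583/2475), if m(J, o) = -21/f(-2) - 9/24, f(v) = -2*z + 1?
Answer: -5377721/225 ≈ -23901.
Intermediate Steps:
f(v) = -7 (f(v) = -2*4 + 1 = -8 + 1 = -7)
m(J, o) = 21/8 (m(J, o) = -21/(-7) - 9/24 = -21*(-⅐) - 9*1/24 = 3 - 3/8 = 21/8)
157*(-399/m(11, F(-6)) - 583/2475) = 157*(-399/21/8 - 583/2475) = 157*(-399*8/21 - 583*1/2475) = 157*(-152 - 53/225) = 157*(-34253/225) = -5377721/225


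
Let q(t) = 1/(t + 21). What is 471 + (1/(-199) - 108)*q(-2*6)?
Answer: 822068/1791 ≈ 459.00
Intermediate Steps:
q(t) = 1/(21 + t)
471 + (1/(-199) - 108)*q(-2*6) = 471 + (1/(-199) - 108)/(21 - 2*6) = 471 + (-1/199 - 108)/(21 - 12) = 471 - 21493/199/9 = 471 - 21493/199*⅑ = 471 - 21493/1791 = 822068/1791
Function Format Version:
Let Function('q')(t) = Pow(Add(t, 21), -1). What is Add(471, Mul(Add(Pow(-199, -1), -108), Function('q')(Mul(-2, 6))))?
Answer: Rational(822068, 1791) ≈ 459.00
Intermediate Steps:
Function('q')(t) = Pow(Add(21, t), -1)
Add(471, Mul(Add(Pow(-199, -1), -108), Function('q')(Mul(-2, 6)))) = Add(471, Mul(Add(Pow(-199, -1), -108), Pow(Add(21, Mul(-2, 6)), -1))) = Add(471, Mul(Add(Rational(-1, 199), -108), Pow(Add(21, -12), -1))) = Add(471, Mul(Rational(-21493, 199), Pow(9, -1))) = Add(471, Mul(Rational(-21493, 199), Rational(1, 9))) = Add(471, Rational(-21493, 1791)) = Rational(822068, 1791)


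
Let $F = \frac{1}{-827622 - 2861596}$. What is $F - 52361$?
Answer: $- \frac{193171143699}{3689218} \approx -52361.0$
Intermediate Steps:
$F = - \frac{1}{3689218}$ ($F = \frac{1}{-3689218} = - \frac{1}{3689218} \approx -2.7106 \cdot 10^{-7}$)
$F - 52361 = - \frac{1}{3689218} - 52361 = - \frac{193171143699}{3689218}$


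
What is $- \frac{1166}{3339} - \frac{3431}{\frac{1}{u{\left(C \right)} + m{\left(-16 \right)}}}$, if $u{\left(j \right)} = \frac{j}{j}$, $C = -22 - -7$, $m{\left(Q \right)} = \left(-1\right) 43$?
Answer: $\frac{9078404}{63} \approx 1.441 \cdot 10^{5}$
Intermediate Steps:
$m{\left(Q \right)} = -43$
$C = -15$ ($C = -22 + 7 = -15$)
$u{\left(j \right)} = 1$
$- \frac{1166}{3339} - \frac{3431}{\frac{1}{u{\left(C \right)} + m{\left(-16 \right)}}} = - \frac{1166}{3339} - \frac{3431}{\frac{1}{1 - 43}} = \left(-1166\right) \frac{1}{3339} - \frac{3431}{\frac{1}{-42}} = - \frac{22}{63} - \frac{3431}{- \frac{1}{42}} = - \frac{22}{63} - -144102 = - \frac{22}{63} + 144102 = \frac{9078404}{63}$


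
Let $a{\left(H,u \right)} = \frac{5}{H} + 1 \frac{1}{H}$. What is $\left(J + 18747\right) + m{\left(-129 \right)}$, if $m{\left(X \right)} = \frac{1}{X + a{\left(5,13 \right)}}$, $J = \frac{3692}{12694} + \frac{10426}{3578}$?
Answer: $\frac{136045922755619}{7255706337} \approx 18750.0$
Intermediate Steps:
$a{\left(H,u \right)} = \frac{6}{H}$ ($a{\left(H,u \right)} = \frac{5}{H} + \frac{1}{H} = \frac{6}{H}$)
$J = \frac{36389405}{11354783}$ ($J = 3692 \cdot \frac{1}{12694} + 10426 \cdot \frac{1}{3578} = \frac{1846}{6347} + \frac{5213}{1789} = \frac{36389405}{11354783} \approx 3.2048$)
$m{\left(X \right)} = \frac{1}{\frac{6}{5} + X}$ ($m{\left(X \right)} = \frac{1}{X + \frac{6}{5}} = \frac{1}{\frac{6}{5} + X}$)
$\left(J + 18747\right) + m{\left(-129 \right)} = \left(\frac{36389405}{11354783} + 18747\right) + \frac{5}{6 + 5 \left(-129\right)} = \frac{212904506306}{11354783} + \frac{5}{6 - 645} = \frac{212904506306}{11354783} + \frac{5}{-639} = \frac{212904506306}{11354783} + 5 \left(- \frac{1}{639}\right) = \frac{212904506306}{11354783} - \frac{5}{639} = \frac{136045922755619}{7255706337}$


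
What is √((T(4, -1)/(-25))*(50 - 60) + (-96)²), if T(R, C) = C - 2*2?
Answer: √9214 ≈ 95.990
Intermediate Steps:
T(R, C) = -4 + C (T(R, C) = C - 4 = -4 + C)
√((T(4, -1)/(-25))*(50 - 60) + (-96)²) = √(((-4 - 1)/(-25))*(50 - 60) + (-96)²) = √(-5*(-1/25)*(-10) + 9216) = √((⅕)*(-10) + 9216) = √(-2 + 9216) = √9214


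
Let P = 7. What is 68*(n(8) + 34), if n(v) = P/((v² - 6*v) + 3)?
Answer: 44404/19 ≈ 2337.1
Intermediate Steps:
n(v) = 7/(3 + v² - 6*v) (n(v) = 7/((v² - 6*v) + 3) = 7/(3 + v² - 6*v))
68*(n(8) + 34) = 68*(7/(3 + 8² - 6*8) + 34) = 68*(7/(3 + 64 - 48) + 34) = 68*(7/19 + 34) = 68*(653/19) = 44404/19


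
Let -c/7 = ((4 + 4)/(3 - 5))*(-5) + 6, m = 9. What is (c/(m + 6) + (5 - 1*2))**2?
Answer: 18769/225 ≈ 83.418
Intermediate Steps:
c = -182 (c = -7*(((4 + 4)/(3 - 5))*(-5) + 6) = -7*((8/(-2))*(-5) + 6) = -7*((8*(-1/2))*(-5) + 6) = -7*(-4*(-5) + 6) = -7*(20 + 6) = -7*26 = -182)
(c/(m + 6) + (5 - 1*2))**2 = (-182/(9 + 6) + (5 - 1*2))**2 = (-182/15 + (5 - 2))**2 = ((1/15)*(-182) + 3)**2 = (-182/15 + 3)**2 = (-137/15)**2 = 18769/225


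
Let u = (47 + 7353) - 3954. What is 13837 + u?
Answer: 17283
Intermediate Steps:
u = 3446 (u = 7400 - 3954 = 3446)
13837 + u = 13837 + 3446 = 17283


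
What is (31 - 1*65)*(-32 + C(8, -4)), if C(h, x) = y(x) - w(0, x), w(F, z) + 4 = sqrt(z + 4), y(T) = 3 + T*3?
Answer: 1258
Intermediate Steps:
y(T) = 3 + 3*T
w(F, z) = -4 + sqrt(4 + z) (w(F, z) = -4 + sqrt(z + 4) = -4 + sqrt(4 + z))
C(h, x) = 7 - sqrt(4 + x) + 3*x (C(h, x) = (3 + 3*x) - (-4 + sqrt(4 + x)) = (3 + 3*x) + (4 - sqrt(4 + x)) = 7 - sqrt(4 + x) + 3*x)
(31 - 1*65)*(-32 + C(8, -4)) = (31 - 1*65)*(-32 + (7 - sqrt(4 - 4) + 3*(-4))) = (31 - 65)*(-32 + (7 - sqrt(0) - 12)) = -34*(-32 + (7 - 1*0 - 12)) = -34*(-32 + (7 + 0 - 12)) = -34*(-32 - 5) = -34*(-37) = 1258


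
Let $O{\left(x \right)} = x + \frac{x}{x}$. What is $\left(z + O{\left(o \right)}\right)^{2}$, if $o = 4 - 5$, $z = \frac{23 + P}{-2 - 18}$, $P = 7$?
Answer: $\frac{9}{4} \approx 2.25$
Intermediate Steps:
$z = - \frac{3}{2}$ ($z = \frac{23 + 7}{-2 - 18} = \frac{30}{-20} = 30 \left(- \frac{1}{20}\right) = - \frac{3}{2} \approx -1.5$)
$o = -1$
$O{\left(x \right)} = 1 + x$ ($O{\left(x \right)} = x + 1 = 1 + x$)
$\left(z + O{\left(o \right)}\right)^{2} = \left(- \frac{3}{2} + \left(1 - 1\right)\right)^{2} = \left(- \frac{3}{2} + 0\right)^{2} = \left(- \frac{3}{2}\right)^{2} = \frac{9}{4}$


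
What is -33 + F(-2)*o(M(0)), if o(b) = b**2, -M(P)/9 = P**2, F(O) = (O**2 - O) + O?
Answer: -33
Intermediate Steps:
F(O) = O**2
M(P) = -9*P**2
-33 + F(-2)*o(M(0)) = -33 + (-2)**2*(-9*0**2)**2 = -33 + 4*(-9*0)**2 = -33 + 4*0**2 = -33 + 4*0 = -33 + 0 = -33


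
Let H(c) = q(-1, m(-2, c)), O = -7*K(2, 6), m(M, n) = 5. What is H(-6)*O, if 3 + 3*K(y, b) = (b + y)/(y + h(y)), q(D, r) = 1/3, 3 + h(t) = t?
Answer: -35/9 ≈ -3.8889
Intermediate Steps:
h(t) = -3 + t
q(D, r) = ⅓
K(y, b) = -1 + (b + y)/(3*(-3 + 2*y)) (K(y, b) = -1 + ((b + y)/(y + (-3 + y)))/3 = -1 + ((b + y)/(-3 + 2*y))/3 = -1 + (b + y)/(3*(-3 + 2*y)))
O = -35/3 (O = -7*(9 + 6 - 5*2)/(3*(-3 + 2*2)) = -7*(9 + 6 - 10)/(3*(-3 + 4)) = -7*5/(3*1) = -7*5/3 = -35/3 ≈ -11.667)
H(c) = ⅓
H(-6)*O = (⅓)*(-35/3) = -35/9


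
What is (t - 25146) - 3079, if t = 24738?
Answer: -3487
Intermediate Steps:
(t - 25146) - 3079 = (24738 - 25146) - 3079 = -408 - 3079 = -3487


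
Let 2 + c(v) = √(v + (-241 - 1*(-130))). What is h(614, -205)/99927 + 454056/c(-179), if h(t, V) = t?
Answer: 2*(-22686226342*I + 307*√290)/(99927*(√290 + 2*I)) ≈ -3088.8 - 26300.0*I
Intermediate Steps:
c(v) = -2 + √(-111 + v) (c(v) = -2 + √(v + (-241 - 1*(-130))) = -2 + √(v + (-241 + 130)) = -2 + √(v - 111) = -2 + √(-111 + v))
h(614, -205)/99927 + 454056/c(-179) = 614/99927 + 454056/(-2 + √(-111 - 179)) = 614*(1/99927) + 454056/(-2 + √(-290)) = 614/99927 + 454056/(-2 + I*√290)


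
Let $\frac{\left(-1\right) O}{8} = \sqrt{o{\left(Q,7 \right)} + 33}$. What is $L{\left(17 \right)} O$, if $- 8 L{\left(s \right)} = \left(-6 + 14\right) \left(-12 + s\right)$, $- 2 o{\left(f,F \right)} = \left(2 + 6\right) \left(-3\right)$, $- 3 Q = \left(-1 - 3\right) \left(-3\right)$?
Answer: $120 \sqrt{5} \approx 268.33$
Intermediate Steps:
$Q = -4$ ($Q = - \frac{\left(-1 - 3\right) \left(-3\right)}{3} = - \frac{\left(-4\right) \left(-3\right)}{3} = \left(- \frac{1}{3}\right) 12 = -4$)
$o{\left(f,F \right)} = 12$ ($o{\left(f,F \right)} = - \frac{\left(2 + 6\right) \left(-3\right)}{2} = - \frac{8 \left(-3\right)}{2} = \left(- \frac{1}{2}\right) \left(-24\right) = 12$)
$L{\left(s \right)} = 12 - s$ ($L{\left(s \right)} = - \frac{\left(-6 + 14\right) \left(-12 + s\right)}{8} = - \frac{8 \left(-12 + s\right)}{8} = - \frac{-96 + 8 s}{8} = 12 - s$)
$O = - 24 \sqrt{5}$ ($O = - 8 \sqrt{12 + 33} = - 8 \sqrt{45} = - 8 \cdot 3 \sqrt{5} = - 24 \sqrt{5} \approx -53.666$)
$L{\left(17 \right)} O = \left(12 - 17\right) \left(- 24 \sqrt{5}\right) = - 5 \left(- 24 \sqrt{5}\right) = 120 \sqrt{5}$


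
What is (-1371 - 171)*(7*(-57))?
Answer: 615258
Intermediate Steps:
(-1371 - 171)*(7*(-57)) = -1542*(-399) = 615258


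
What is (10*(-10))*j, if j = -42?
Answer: 4200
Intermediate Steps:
(10*(-10))*j = (10*(-10))*(-42) = -100*(-42) = 4200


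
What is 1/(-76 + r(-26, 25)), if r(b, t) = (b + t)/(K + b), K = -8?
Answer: -34/2583 ≈ -0.013163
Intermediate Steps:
r(b, t) = (b + t)/(-8 + b)
1/(-76 + r(-26, 25)) = 1/(-76 + (-26 + 25)/(-8 - 26)) = 1/(-76 - 1/(-34)) = 1/(-76 - 1/34*(-1)) = 1/(-76 + 1/34) = 1/(-2583/34) = -34/2583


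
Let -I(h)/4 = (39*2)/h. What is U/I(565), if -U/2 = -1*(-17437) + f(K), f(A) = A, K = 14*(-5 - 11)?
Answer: 9725345/156 ≈ 62342.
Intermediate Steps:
K = -224 (K = 14*(-16) = -224)
U = -34426 (U = -2*(-1*(-17437) - 224) = -2*(17437 - 224) = -2*17213 = -34426)
I(h) = -312/h (I(h) = -4*39*2/h = -312/h)
U/I(565) = -34426/((-312/565)) = -34426/((-312*1/565)) = -34426/(-312/565) = -34426*(-565/312) = 9725345/156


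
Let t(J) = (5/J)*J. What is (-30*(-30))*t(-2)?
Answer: 4500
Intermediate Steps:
t(J) = 5
(-30*(-30))*t(-2) = -30*(-30)*5 = 900*5 = 4500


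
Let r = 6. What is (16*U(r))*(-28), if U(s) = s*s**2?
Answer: -96768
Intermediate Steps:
U(s) = s**3
(16*U(r))*(-28) = (16*6**3)*(-28) = (16*216)*(-28) = 3456*(-28) = -96768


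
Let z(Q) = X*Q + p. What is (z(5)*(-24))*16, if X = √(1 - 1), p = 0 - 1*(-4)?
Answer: -1536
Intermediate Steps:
p = 4 (p = 0 + 4 = 4)
X = 0 (X = √0 = 0)
z(Q) = 4 (z(Q) = 0*Q + 4 = 0 + 4 = 4)
(z(5)*(-24))*16 = (4*(-24))*16 = -96*16 = -1536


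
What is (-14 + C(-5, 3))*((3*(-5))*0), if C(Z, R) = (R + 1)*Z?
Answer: 0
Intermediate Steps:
C(Z, R) = Z*(1 + R) (C(Z, R) = (1 + R)*Z = Z*(1 + R))
(-14 + C(-5, 3))*((3*(-5))*0) = (-14 - 5*(1 + 3))*((3*(-5))*0) = (-14 - 5*4)*(-15*0) = (-14 - 20)*0 = -34*0 = 0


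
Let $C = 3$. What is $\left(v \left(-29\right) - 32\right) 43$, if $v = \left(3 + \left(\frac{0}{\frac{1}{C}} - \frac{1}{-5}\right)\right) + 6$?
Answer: $- \frac{64242}{5} \approx -12848.0$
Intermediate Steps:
$v = \frac{46}{5}$ ($v = \left(3 + \left(\frac{0}{\frac{1}{3}} - \frac{1}{-5}\right)\right) + 6 = \left(3 + \left(0 \frac{1}{\frac{1}{3}} - - \frac{1}{5}\right)\right) + 6 = \left(3 + \left(0 \cdot 3 + \frac{1}{5}\right)\right) + 6 = \left(3 + \left(0 + \frac{1}{5}\right)\right) + 6 = \left(3 + \frac{1}{5}\right) + 6 = \frac{16}{5} + 6 = \frac{46}{5} \approx 9.2$)
$\left(v \left(-29\right) - 32\right) 43 = \left(\frac{46}{5} \left(-29\right) - 32\right) 43 = \left(- \frac{1334}{5} - 32\right) 43 = \left(- \frac{1494}{5}\right) 43 = - \frac{64242}{5}$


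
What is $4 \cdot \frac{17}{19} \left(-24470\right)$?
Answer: $- \frac{1663960}{19} \approx -87577.0$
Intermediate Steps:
$4 \cdot \frac{17}{19} \left(-24470\right) = \frac{68}{19} \left(-24470\right) = - \frac{1663960}{19}$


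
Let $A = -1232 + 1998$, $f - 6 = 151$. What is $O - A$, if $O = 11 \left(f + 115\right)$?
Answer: $2226$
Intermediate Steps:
$f = 157$ ($f = 6 + 151 = 157$)
$A = 766$
$O = 2992$ ($O = 11 \left(157 + 115\right) = 11 \cdot 272 = 2992$)
$O - A = 2992 - 766 = 2226$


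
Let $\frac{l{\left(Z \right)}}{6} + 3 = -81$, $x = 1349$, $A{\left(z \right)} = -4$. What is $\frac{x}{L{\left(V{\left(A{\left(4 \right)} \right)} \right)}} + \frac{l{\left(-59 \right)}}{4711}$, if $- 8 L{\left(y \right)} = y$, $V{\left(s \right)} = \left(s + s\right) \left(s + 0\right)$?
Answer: $- \frac{908165}{2692} \approx -337.36$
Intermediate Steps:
$V{\left(s \right)} = 2 s^{2}$ ($V{\left(s \right)} = 2 s s = 2 s^{2}$)
$L{\left(y \right)} = - \frac{y}{8}$
$l{\left(Z \right)} = -504$ ($l{\left(Z \right)} = -18 + 6 \left(-81\right) = -18 - 486 = -504$)
$\frac{x}{L{\left(V{\left(A{\left(4 \right)} \right)} \right)}} + \frac{l{\left(-59 \right)}}{4711} = \frac{1349}{\left(- \frac{1}{8}\right) 2 \left(-4\right)^{2}} - \frac{504}{4711} = \frac{1349}{\left(- \frac{1}{8}\right) 2 \cdot 16} - \frac{72}{673} = \frac{1349}{\left(- \frac{1}{8}\right) 32} - \frac{72}{673} = \frac{1349}{-4} - \frac{72}{673} = 1349 \left(- \frac{1}{4}\right) - \frac{72}{673} = - \frac{1349}{4} - \frac{72}{673} = - \frac{908165}{2692}$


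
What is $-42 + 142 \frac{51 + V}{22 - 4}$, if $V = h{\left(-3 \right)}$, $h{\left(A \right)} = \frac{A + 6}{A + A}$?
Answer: $\frac{6415}{18} \approx 356.39$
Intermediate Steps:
$h{\left(A \right)} = \frac{6 + A}{2 A}$
$V = - \frac{1}{2}$ ($V = \frac{6 - 3}{2 \left(-3\right)} = \frac{1}{2} \left(- \frac{1}{3}\right) 3 = - \frac{1}{2} \approx -0.5$)
$-42 + 142 \frac{51 + V}{22 - 4} = -42 + 142 \frac{51 - \frac{1}{2}}{22 - 4} = -42 + 142 \frac{101}{2 \cdot 18} = -42 + 142 \cdot \frac{101}{2} \cdot \frac{1}{18} = -42 + 142 \cdot \frac{101}{36} = -42 + \frac{7171}{18} = \frac{6415}{18}$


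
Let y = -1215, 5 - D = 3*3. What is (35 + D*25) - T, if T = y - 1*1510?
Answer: 2660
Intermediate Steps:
D = -4 (D = 5 - 3*3 = 5 - 1*9 = 5 - 9 = -4)
T = -2725 (T = -1215 - 1*1510 = -1215 - 1510 = -2725)
(35 + D*25) - T = (35 - 4*25) - 1*(-2725) = (35 - 100) + 2725 = -65 + 2725 = 2660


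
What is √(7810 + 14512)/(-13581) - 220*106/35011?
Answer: -23320/35011 - √22322/13581 ≈ -0.67708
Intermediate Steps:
√(7810 + 14512)/(-13581) - 220*106/35011 = √22322*(-1/13581) - 23320*1/35011 = -√22322/13581 - 23320/35011 = -23320/35011 - √22322/13581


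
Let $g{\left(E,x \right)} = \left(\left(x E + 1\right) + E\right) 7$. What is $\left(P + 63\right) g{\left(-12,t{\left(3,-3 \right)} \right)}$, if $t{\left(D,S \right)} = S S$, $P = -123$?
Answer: $49980$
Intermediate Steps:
$t{\left(D,S \right)} = S^{2}$
$g{\left(E,x \right)} = 7 + 7 E + 7 E x$ ($g{\left(E,x \right)} = \left(\left(E x + 1\right) + E\right) 7 = \left(\left(1 + E x\right) + E\right) 7 = \left(1 + E + E x\right) 7 = 7 + 7 E + 7 E x$)
$\left(P + 63\right) g{\left(-12,t{\left(3,-3 \right)} \right)} = \left(-123 + 63\right) \left(7 + 7 \left(-12\right) + 7 \left(-12\right) \left(-3\right)^{2}\right) = - 60 \left(7 - 84 + 7 \left(-12\right) 9\right) = - 60 \left(7 - 84 - 756\right) = \left(-60\right) \left(-833\right) = 49980$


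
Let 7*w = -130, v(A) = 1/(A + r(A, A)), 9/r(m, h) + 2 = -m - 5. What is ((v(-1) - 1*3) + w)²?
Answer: 591361/1225 ≈ 482.74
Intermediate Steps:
r(m, h) = 9/(-7 - m) (r(m, h) = 9/(-2 + (-m - 5)) = 9/(-2 + (-5 - m)) = 9/(-7 - m))
v(A) = 1/(A - 9/(7 + A))
w = -130/7 (w = (⅐)*(-130) = -130/7 ≈ -18.571)
((v(-1) - 1*3) + w)² = (((7 - 1)/(-9 - (7 - 1)) - 1*3) - 130/7)² = ((6/(-9 - 1*6) - 3) - 130/7)² = ((6/(-9 - 6) - 3) - 130/7)² = ((6/(-15) - 3) - 130/7)² = ((-1/15*6 - 3) - 130/7)² = ((-⅖ - 3) - 130/7)² = (-17/5 - 130/7)² = (-769/35)² = 591361/1225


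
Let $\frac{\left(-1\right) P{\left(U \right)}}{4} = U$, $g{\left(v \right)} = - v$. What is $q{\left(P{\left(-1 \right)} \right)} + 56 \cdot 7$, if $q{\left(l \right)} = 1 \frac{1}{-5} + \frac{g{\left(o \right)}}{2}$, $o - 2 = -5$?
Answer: $\frac{3933}{10} \approx 393.3$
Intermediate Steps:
$o = -3$ ($o = 2 - 5 = -3$)
$P{\left(U \right)} = - 4 U$
$q{\left(l \right)} = \frac{13}{10}$ ($q{\left(l \right)} = 1 \frac{1}{-5} + \frac{\left(-1\right) \left(-3\right)}{2} = 1 \left(- \frac{1}{5}\right) + 3 \cdot \frac{1}{2} = - \frac{1}{5} + \frac{3}{2} = \frac{13}{10}$)
$q{\left(P{\left(-1 \right)} \right)} + 56 \cdot 7 = \frac{13}{10} + 56 \cdot 7 = \frac{13}{10} + 392 = \frac{3933}{10}$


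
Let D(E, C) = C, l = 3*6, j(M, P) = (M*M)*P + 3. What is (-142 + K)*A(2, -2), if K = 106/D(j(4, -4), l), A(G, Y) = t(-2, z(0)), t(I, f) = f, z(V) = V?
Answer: 0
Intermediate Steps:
j(M, P) = 3 + P*M² (j(M, P) = M²*P + 3 = P*M² + 3 = 3 + P*M²)
l = 18
A(G, Y) = 0
K = 53/9 (K = 106/18 = 106*(1/18) = 53/9 ≈ 5.8889)
(-142 + K)*A(2, -2) = (-142 + 53/9)*0 = -1225/9*0 = 0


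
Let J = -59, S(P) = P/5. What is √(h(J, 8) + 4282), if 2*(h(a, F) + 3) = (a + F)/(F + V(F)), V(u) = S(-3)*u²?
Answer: √24720349/76 ≈ 65.421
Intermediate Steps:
S(P) = P/5 (S(P) = P*(⅕) = P/5)
V(u) = -3*u²/5 (V(u) = ((⅕)*(-3))*u² = -3*u²/5)
h(a, F) = -3 + (F + a)/(2*(F - 3*F²/5)) (h(a, F) = -3 + ((a + F)/(F - 3*F²/5))/2 = -3 + ((F + a)/(F - 3*F²/5))/2 = -3 + (F + a)/(2*(F - 3*F²/5)))
√(h(J, 8) + 4282) = √((½)*(-18*8² - 5*(-59) + 25*8)/(8*(-5 + 3*8)) + 4282) = √((½)*(⅛)*(-18*64 + 295 + 200)/(-5 + 24) + 4282) = √((½)*(⅛)*(-1152 + 295 + 200)/19 + 4282) = √((½)*(⅛)*(1/19)*(-657) + 4282) = √(-657/304 + 4282) = √(1301071/304) = √24720349/76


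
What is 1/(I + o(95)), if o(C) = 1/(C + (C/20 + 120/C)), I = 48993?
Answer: 7677/376119337 ≈ 2.0411e-5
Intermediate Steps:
o(C) = 1/(120/C + 21*C/20) (o(C) = 1/(C + (C*(1/20) + 120/C)) = 1/(C + (C/20 + 120/C)) = 1/(C + (120/C + C/20)) = 1/(120/C + 21*C/20))
1/(I + o(95)) = 1/(48993 + (20/3)*95/(800 + 7*95²)) = 1/(48993 + (20/3)*95/(800 + 7*9025)) = 1/(48993 + (20/3)*95/(800 + 63175)) = 1/(48993 + (20/3)*95/63975) = 1/(48993 + (20/3)*95*(1/63975)) = 1/(48993 + 76/7677) = 1/(376119337/7677) = 7677/376119337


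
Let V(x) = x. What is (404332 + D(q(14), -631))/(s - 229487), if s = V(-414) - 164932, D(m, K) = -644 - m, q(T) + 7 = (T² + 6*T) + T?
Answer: -134467/131611 ≈ -1.0217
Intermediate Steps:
q(T) = -7 + T² + 7*T (q(T) = -7 + ((T² + 6*T) + T) = -7 + (T² + 7*T) = -7 + T² + 7*T)
s = -165346 (s = -414 - 164932 = -165346)
(404332 + D(q(14), -631))/(s - 229487) = (404332 + (-644 - (-7 + 14² + 7*14)))/(-165346 - 229487) = (404332 + (-644 - (-7 + 196 + 98)))/(-394833) = (404332 + (-644 - 1*287))*(-1/394833) = (404332 + (-644 - 287))*(-1/394833) = (404332 - 931)*(-1/394833) = 403401*(-1/394833) = -134467/131611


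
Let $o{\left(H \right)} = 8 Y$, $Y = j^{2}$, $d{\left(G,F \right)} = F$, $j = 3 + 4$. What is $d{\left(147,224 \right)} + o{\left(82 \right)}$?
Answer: $616$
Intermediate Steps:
$j = 7$
$Y = 49$ ($Y = 7^{2} = 49$)
$o{\left(H \right)} = 392$ ($o{\left(H \right)} = 8 \cdot 49 = 392$)
$d{\left(147,224 \right)} + o{\left(82 \right)} = 224 + 392 = 616$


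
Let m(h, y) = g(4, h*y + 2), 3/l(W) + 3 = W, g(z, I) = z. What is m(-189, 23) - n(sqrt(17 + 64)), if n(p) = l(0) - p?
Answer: 14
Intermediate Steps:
l(W) = 3/(-3 + W)
m(h, y) = 4
n(p) = -1 - p (n(p) = 3/(-3 + 0) - p = 3/(-3) - p = 3*(-1/3) - p = -1 - p)
m(-189, 23) - n(sqrt(17 + 64)) = 4 - (-1 - sqrt(17 + 64)) = 4 - (-1 - sqrt(81)) = 4 - (-1 - 1*9) = 4 - (-1 - 9) = 4 - 1*(-10) = 4 + 10 = 14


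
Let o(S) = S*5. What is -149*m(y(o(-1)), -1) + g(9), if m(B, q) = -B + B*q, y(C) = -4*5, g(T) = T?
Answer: -5951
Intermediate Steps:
o(S) = 5*S
y(C) = -20
-149*m(y(o(-1)), -1) + g(9) = -(-2980)*(-1 - 1) + 9 = -(-2980)*(-2) + 9 = -149*40 + 9 = -5960 + 9 = -5951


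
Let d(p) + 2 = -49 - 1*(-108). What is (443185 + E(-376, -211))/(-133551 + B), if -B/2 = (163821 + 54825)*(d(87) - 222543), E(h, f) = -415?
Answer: 147590/32430404787 ≈ 4.5510e-6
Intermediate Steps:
d(p) = 57 (d(p) = -2 + (-49 - 1*(-108)) = -2 + (-49 + 108) = -2 + 59 = 57)
B = 97291347912 (B = -2*(163821 + 54825)*(57 - 222543) = -437292*(-222486) = -2*(-48645673956) = 97291347912)
(443185 + E(-376, -211))/(-133551 + B) = (443185 - 415)/(-133551 + 97291347912) = 442770/97291214361 = 442770*(1/97291214361) = 147590/32430404787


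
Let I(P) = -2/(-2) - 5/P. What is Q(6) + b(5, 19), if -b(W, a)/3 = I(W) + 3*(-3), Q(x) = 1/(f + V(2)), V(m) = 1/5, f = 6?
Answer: 842/31 ≈ 27.161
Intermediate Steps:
V(m) = ⅕
Q(x) = 5/31 (Q(x) = 1/(6 + ⅕) = 1/(31/5) = 5/31)
I(P) = 1 - 5/P (I(P) = -2*(-½) - 5/P = 1 - 5/P)
b(W, a) = 27 - 3*(-5 + W)/W (b(W, a) = -3*((-5 + W)/W + 3*(-3)) = -3*((-5 + W)/W - 9) = -3*(-9 + (-5 + W)/W) = 27 - 3*(-5 + W)/W)
Q(6) + b(5, 19) = 5/31 + (24 + 15/5) = 5/31 + (24 + 15*(⅕)) = 5/31 + (24 + 3) = 5/31 + 27 = 842/31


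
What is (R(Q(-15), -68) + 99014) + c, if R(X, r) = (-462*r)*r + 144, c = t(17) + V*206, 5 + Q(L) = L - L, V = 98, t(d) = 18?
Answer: -2016924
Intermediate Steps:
Q(L) = -5 (Q(L) = -5 + (L - L) = -5 + 0 = -5)
c = 20206 (c = 18 + 98*206 = 18 + 20188 = 20206)
R(X, r) = 144 - 462*r² (R(X, r) = -462*r² + 144 = 144 - 462*r²)
(R(Q(-15), -68) + 99014) + c = ((144 - 462*(-68)²) + 99014) + 20206 = ((144 - 462*4624) + 99014) + 20206 = ((144 - 2136288) + 99014) + 20206 = (-2136144 + 99014) + 20206 = -2037130 + 20206 = -2016924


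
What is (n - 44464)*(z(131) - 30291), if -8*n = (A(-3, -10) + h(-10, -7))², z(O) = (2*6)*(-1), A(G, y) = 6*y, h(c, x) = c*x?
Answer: 2695542759/2 ≈ 1.3478e+9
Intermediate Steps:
z(O) = -12 (z(O) = 12*(-1) = -12)
n = -25/2 (n = -(6*(-10) - 10*(-7))²/8 = -(-60 + 70)²/8 = -⅛*10² = -⅛*100 = -25/2 ≈ -12.500)
(n - 44464)*(z(131) - 30291) = (-25/2 - 44464)*(-12 - 30291) = -88953/2*(-30303) = 2695542759/2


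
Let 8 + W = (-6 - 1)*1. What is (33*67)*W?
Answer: -33165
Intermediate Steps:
W = -15 (W = -8 + (-6 - 1)*1 = -8 - 7*1 = -8 - 7 = -15)
(33*67)*W = (33*67)*(-15) = 2211*(-15) = -33165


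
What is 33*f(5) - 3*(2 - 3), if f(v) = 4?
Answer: 135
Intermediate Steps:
33*f(5) - 3*(2 - 3) = 33*4 - 3*(2 - 3) = 132 - 3*(-1) = 132 + 3 = 135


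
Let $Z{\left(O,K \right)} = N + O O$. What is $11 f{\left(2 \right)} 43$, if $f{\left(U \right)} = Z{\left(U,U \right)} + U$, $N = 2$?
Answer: $3784$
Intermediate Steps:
$Z{\left(O,K \right)} = 2 + O^{2}$ ($Z{\left(O,K \right)} = 2 + O O = 2 + O^{2}$)
$f{\left(U \right)} = 2 + U + U^{2}$ ($f{\left(U \right)} = \left(2 + U^{2}\right) + U = 2 + U + U^{2}$)
$11 f{\left(2 \right)} 43 = 11 \left(2 + 2 + 2^{2}\right) 43 = 11 \left(2 + 2 + 4\right) 43 = 11 \cdot 8 \cdot 43 = 88 \cdot 43 = 3784$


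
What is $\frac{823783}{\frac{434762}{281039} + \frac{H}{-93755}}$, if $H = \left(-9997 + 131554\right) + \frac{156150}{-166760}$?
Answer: $\frac{32905845654912195460}{10004260985527} \approx 3.2892 \cdot 10^{6}$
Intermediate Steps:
$H = \frac{2027068917}{16676}$ ($H = 121557 + 156150 \left(- \frac{1}{166760}\right) = 121557 - \frac{15615}{16676} = \frac{2027068917}{16676} \approx 1.2156 \cdot 10^{5}$)
$\frac{823783}{\frac{434762}{281039} + \frac{H}{-93755}} = \frac{823783}{\frac{434762}{281039} + \frac{2027068917}{16676 \left(-93755\right)}} = \frac{823783}{434762 \cdot \frac{1}{281039} + \frac{2027068917}{16676} \left(- \frac{1}{93755}\right)} = \frac{823783}{\frac{434762}{281039} - \frac{2027068917}{1563458380}} = \frac{823783}{\frac{10004260985527}{39944798150620}} = 823783 \cdot \frac{39944798150620}{10004260985527} = \frac{32905845654912195460}{10004260985527}$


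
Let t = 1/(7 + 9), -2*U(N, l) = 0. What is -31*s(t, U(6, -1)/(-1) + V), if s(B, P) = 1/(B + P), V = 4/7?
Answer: -3472/71 ≈ -48.901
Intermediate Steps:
U(N, l) = 0 (U(N, l) = -½*0 = 0)
V = 4/7 (V = 4*(⅐) = 4/7 ≈ 0.57143)
t = 1/16 ≈ 0.062500
-31*s(t, U(6, -1)/(-1) + V) = -31/(1/16 + (0/(-1) + 4/7)) = -31/(1/16 + (0*(-1) + 4/7)) = -31/(1/16 + (0 + 4/7)) = -31/(1/16 + 4/7) = -31/71/112 = -31*112/71 = -3472/71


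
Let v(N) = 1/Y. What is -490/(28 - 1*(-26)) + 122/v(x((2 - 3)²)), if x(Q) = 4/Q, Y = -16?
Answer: -52949/27 ≈ -1961.1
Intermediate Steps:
v(N) = -1/16 (v(N) = 1/(-16) = -1/16)
-490/(28 - 1*(-26)) + 122/v(x((2 - 3)²)) = -490/(28 - 1*(-26)) + 122/(-1/16) = -490/(28 + 26) + 122*(-16) = -490/54 - 1952 = -490*1/54 - 1952 = -245/27 - 1952 = -52949/27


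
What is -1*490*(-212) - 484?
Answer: 103396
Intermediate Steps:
-1*490*(-212) - 484 = -490*(-212) - 484 = 103880 - 484 = 103396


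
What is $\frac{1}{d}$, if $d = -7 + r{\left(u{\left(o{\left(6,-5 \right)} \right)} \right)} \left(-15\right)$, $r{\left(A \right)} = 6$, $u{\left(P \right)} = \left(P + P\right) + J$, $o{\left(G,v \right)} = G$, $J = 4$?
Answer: $- \frac{1}{97} \approx -0.010309$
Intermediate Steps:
$u{\left(P \right)} = 4 + 2 P$ ($u{\left(P \right)} = \left(P + P\right) + 4 = 2 P + 4 = 4 + 2 P$)
$d = -97$ ($d = -7 + 6 \left(-15\right) = -7 - 90 = -97$)
$\frac{1}{d} = \frac{1}{-97} = - \frac{1}{97}$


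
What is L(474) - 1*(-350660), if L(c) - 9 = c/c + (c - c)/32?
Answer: 350670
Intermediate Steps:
L(c) = 10 (L(c) = 9 + (c/c + (c - c)/32) = 9 + (1 + 0*(1/32)) = 9 + (1 + 0) = 9 + 1 = 10)
L(474) - 1*(-350660) = 10 - 1*(-350660) = 10 + 350660 = 350670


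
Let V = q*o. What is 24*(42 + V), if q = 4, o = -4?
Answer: 624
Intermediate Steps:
V = -16 (V = 4*(-4) = -16)
24*(42 + V) = 24*(42 - 16) = 24*26 = 624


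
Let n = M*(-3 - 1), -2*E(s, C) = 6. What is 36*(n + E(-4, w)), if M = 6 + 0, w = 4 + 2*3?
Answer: -972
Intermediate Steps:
w = 10 (w = 4 + 6 = 10)
M = 6
E(s, C) = -3 (E(s, C) = -1/2*6 = -3)
n = -24 (n = 6*(-3 - 1) = 6*(-4) = -24)
36*(n + E(-4, w)) = 36*(-24 - 3) = 36*(-27) = -972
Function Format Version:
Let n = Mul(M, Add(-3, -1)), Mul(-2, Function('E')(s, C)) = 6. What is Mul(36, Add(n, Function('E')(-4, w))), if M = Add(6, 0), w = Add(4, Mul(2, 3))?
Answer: -972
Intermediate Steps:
w = 10 (w = Add(4, 6) = 10)
M = 6
Function('E')(s, C) = -3 (Function('E')(s, C) = Mul(Rational(-1, 2), 6) = -3)
n = -24 (n = Mul(6, Add(-3, -1)) = Mul(6, -4) = -24)
Mul(36, Add(n, Function('E')(-4, w))) = Mul(36, Add(-24, -3)) = Mul(36, -27) = -972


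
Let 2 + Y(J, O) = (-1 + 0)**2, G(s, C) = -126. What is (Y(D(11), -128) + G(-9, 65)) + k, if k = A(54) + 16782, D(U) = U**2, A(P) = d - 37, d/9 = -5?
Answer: 16573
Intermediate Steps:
d = -45 (d = 9*(-5) = -45)
A(P) = -82 (A(P) = -45 - 37 = -82)
Y(J, O) = -1 (Y(J, O) = -2 + (-1 + 0)**2 = -2 + (-1)**2 = -2 + 1 = -1)
k = 16700 (k = -82 + 16782 = 16700)
(Y(D(11), -128) + G(-9, 65)) + k = (-1 - 126) + 16700 = -127 + 16700 = 16573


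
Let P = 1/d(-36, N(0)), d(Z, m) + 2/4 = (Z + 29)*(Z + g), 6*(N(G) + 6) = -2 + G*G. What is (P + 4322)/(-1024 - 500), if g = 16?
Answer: -301460/106299 ≈ -2.8360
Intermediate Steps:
N(G) = -19/3 + G²/6 (N(G) = -6 + (-2 + G*G)/6 = -6 + (-2 + G²)/6 = -6 + (-⅓ + G²/6) = -19/3 + G²/6)
d(Z, m) = -½ + (16 + Z)*(29 + Z) (d(Z, m) = -½ + (Z + 29)*(Z + 16) = -½ + (29 + Z)*(16 + Z) = -½ + (16 + Z)*(29 + Z))
P = 2/279 (P = 1/(927/2 + (-36)² + 45*(-36)) = 1/(927/2 + 1296 - 1620) = 1/(279/2) = 2/279 ≈ 0.0071685)
(P + 4322)/(-1024 - 500) = (2/279 + 4322)/(-1024 - 500) = (1205840/279)/(-1524) = (1205840/279)*(-1/1524) = -301460/106299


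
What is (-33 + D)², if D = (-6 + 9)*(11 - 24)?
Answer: 5184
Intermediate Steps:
D = -39 (D = 3*(-13) = -39)
(-33 + D)² = (-33 - 39)² = (-72)² = 5184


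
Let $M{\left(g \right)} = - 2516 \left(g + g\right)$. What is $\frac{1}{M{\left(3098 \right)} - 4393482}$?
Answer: $- \frac{1}{19982618} \approx -5.0043 \cdot 10^{-8}$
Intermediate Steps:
$M{\left(g \right)} = - 5032 g$ ($M{\left(g \right)} = - 2516 \cdot 2 g = - 5032 g$)
$\frac{1}{M{\left(3098 \right)} - 4393482} = \frac{1}{\left(-5032\right) 3098 - 4393482} = \frac{1}{-15589136 - 4393482} = \frac{1}{-19982618} = - \frac{1}{19982618}$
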